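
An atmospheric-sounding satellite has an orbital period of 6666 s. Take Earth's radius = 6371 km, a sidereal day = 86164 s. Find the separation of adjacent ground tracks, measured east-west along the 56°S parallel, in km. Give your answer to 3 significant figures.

1730 km

Node shift per orbit = (6666.0/86164) × 360° = 27.85°.
Equatorial spacing = 27.85 × 111.2 km/° = 3097 km.
At 56° latitude, spacing = 3097 × cos(56°) = 1732 km.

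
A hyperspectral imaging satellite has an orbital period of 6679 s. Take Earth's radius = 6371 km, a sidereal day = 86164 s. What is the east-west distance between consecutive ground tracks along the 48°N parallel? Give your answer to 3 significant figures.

Node shift per orbit = (6679.0/86164) × 360° = 27.91°.
Equatorial spacing = 27.91 × 111.2 km/° = 3103 km.
At 48° latitude, spacing = 3103 × cos(48°) = 2076 km.

2080 km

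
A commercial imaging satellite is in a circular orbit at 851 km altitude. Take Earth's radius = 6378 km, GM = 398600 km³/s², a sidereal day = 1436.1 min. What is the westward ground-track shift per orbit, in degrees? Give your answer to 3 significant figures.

25.6°

Semi-major axis a = 6378 + 851 = 7229 km. Period T = 2π√(a³/μ) = 2π√(7229³/398600) = 6116.9 s = 101.95 min.
During one orbit Earth rotates (6116.9 / 86166) × 360° = 25.56°.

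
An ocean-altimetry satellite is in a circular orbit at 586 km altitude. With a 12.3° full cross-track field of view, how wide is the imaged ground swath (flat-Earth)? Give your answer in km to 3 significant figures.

Half-angle = 12.3°/2 = 6.15°.
Swath width ≈ 2h·tan(θ/2) = 2 × 586 × tan(6.15°) = 126.3 km.

126 km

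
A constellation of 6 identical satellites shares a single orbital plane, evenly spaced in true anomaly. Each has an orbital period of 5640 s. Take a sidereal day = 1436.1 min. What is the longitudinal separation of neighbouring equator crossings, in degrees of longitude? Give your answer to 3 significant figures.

Single-satellite node shift = (5640.0/86166) × 360° = 23.56°.
With 6 satellites evenly phased, successive equator crossings are 23.56/6 = 3.927° apart.

3.93°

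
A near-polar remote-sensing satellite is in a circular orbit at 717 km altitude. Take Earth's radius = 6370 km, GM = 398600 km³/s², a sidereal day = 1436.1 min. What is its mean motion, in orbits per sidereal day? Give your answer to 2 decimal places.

14.51

Semi-major axis a = 6370 + 717 = 7087 km. Period T = 2π√(a³/μ) = 2π√(7087³/398600) = 5937.5 s = 98.96 min.
Orbits per sidereal day = 86166 / 5937.5 = 14.512.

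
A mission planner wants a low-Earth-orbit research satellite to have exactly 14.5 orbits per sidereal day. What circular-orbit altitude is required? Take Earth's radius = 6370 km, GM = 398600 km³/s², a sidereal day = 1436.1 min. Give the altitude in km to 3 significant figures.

721 km

Required period T = 86166 / 14.5 = 5942.5 s.
From T = 2π√(a³/μ): a = (μ T²/4π²)^(1/3) = (398600 × 5942.5² / 4π²)^(1/3) = 7091 km.
Altitude h = a − R = 7091 − 6370 = 721 km.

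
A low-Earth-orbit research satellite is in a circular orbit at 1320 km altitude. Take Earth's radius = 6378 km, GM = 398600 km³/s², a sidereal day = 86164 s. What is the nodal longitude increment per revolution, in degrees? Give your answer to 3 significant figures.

28.1°

Semi-major axis a = 6378 + 1320 = 7698 km. Period T = 2π√(a³/μ) = 2π√(7698³/398600) = 6721.7 s = 112.03 min.
During one orbit Earth rotates (6721.7 / 86164) × 360° = 28.08°.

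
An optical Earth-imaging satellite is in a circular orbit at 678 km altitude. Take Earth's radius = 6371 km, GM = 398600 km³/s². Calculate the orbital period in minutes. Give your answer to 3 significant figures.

Semi-major axis a = 6371 + 678 = 7049 km. Period T = 2π√(a³/μ) = 2π√(7049³/398600) = 5889.8 s = 98.16 min.

98.2 min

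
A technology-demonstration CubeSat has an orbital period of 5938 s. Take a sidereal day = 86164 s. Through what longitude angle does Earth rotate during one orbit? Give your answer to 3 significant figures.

24.8°

During one orbit Earth rotates (5938.0 / 86164) × 360° = 24.81°.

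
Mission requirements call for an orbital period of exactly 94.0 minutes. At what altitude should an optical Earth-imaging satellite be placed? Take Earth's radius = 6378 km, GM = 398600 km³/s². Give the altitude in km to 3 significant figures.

T = 94.0 min = 5640.0 s.
From T = 2π√(a³/μ): a = (μ T²/4π²)^(1/3) = (398600 × 5640.0² / 4π²)^(1/3) = 6848 km.
Altitude h = a − R = 6848 − 6378 = 470 km.

470 km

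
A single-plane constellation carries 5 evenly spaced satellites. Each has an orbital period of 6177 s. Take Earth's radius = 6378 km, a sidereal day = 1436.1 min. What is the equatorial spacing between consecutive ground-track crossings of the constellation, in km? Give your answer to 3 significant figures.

575 km

Single-satellite node shift = (6177.0/86166) × 360° = 25.81°.
With 5 satellites evenly phased, successive equator crossings are 25.81/5 = 5.161° apart.
That is 5.161 × 111.3 = 575 km at the equator.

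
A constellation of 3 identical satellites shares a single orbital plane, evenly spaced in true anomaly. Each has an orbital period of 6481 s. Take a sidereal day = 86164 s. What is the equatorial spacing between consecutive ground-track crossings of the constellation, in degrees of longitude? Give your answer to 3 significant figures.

Single-satellite node shift = (6481.0/86164) × 360° = 27.08°.
With 3 satellites evenly phased, successive equator crossings are 27.08/3 = 9.026° apart.

9.03°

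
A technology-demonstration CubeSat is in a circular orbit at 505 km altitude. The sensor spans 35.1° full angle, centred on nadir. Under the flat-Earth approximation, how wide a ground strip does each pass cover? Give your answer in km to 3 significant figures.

319 km

Half-angle = 35.1°/2 = 17.55°.
Swath width ≈ 2h·tan(θ/2) = 2 × 505 × tan(17.55°) = 319.4 km.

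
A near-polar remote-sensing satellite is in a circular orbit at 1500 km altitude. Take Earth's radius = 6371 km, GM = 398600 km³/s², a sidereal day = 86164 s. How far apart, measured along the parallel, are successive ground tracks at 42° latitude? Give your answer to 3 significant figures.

2400 km

Semi-major axis a = 6371 + 1500 = 7871 km. Period T = 2π√(a³/μ) = 2π√(7871³/398600) = 6949.5 s = 115.83 min.
Node shift per orbit = (6949.5/86164) × 360° = 29.04°.
Equatorial spacing = 29.04 × 111.2 km/° = 3229 km.
At 42° latitude, spacing = 3229 × cos(42°) = 2399 km.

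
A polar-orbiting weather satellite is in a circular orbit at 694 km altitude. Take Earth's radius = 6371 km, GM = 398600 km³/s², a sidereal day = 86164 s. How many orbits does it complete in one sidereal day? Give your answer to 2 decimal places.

14.58

Semi-major axis a = 6371 + 694 = 7065 km. Period T = 2π√(a³/μ) = 2π√(7065³/398600) = 5909.9 s = 98.50 min.
Orbits per sidereal day = 86164 / 5909.9 = 14.580.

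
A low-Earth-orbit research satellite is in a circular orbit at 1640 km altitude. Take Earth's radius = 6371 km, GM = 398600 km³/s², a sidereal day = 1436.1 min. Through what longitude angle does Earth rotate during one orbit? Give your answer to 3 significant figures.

Semi-major axis a = 6371 + 1640 = 8011 km. Period T = 2π√(a³/μ) = 2π√(8011³/398600) = 7135.8 s = 118.93 min.
During one orbit Earth rotates (7135.8 / 86166) × 360° = 29.81°.

29.8°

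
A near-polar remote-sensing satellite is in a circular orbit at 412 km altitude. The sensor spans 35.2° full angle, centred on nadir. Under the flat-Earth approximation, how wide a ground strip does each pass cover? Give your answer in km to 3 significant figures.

Half-angle = 35.2°/2 = 17.6°.
Swath width ≈ 2h·tan(θ/2) = 2 × 412 × tan(17.6°) = 261.4 km.

261 km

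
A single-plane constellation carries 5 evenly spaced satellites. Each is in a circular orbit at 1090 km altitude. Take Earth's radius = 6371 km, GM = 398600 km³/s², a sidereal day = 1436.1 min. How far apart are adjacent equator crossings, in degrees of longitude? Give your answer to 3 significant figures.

5.36°

Semi-major axis a = 6371 + 1090 = 7461 km. Period T = 2π√(a³/μ) = 2π√(7461³/398600) = 6413.7 s = 106.89 min.
Single-satellite node shift = (6413.7/86166) × 360° = 26.80°.
With 5 satellites evenly phased, successive equator crossings are 26.80/5 = 5.359° apart.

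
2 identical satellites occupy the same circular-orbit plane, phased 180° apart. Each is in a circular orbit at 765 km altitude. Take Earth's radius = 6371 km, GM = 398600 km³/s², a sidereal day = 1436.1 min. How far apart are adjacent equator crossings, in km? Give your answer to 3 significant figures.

1390 km

Semi-major axis a = 6371 + 765 = 7136 km. Period T = 2π√(a³/μ) = 2π√(7136³/398600) = 5999.2 s = 99.99 min.
Single-satellite node shift = (5999.2/86166) × 360° = 25.06°.
With 2 satellites evenly phased, successive equator crossings are 25.06/2 = 12.532° apart.
That is 12.532 × 111.2 = 1394 km at the equator.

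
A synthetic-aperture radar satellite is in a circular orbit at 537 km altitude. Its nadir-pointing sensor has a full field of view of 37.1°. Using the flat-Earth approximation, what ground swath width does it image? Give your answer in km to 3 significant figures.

360 km

Half-angle = 37.1°/2 = 18.55°.
Swath width ≈ 2h·tan(θ/2) = 2 × 537 × tan(18.55°) = 360.4 km.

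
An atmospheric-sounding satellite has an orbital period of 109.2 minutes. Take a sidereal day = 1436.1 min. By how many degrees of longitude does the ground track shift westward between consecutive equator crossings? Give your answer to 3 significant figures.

27.4°

T = 109.2 min = 6552.0 s.
During one orbit Earth rotates (6552.0 / 86166) × 360° = 27.37°.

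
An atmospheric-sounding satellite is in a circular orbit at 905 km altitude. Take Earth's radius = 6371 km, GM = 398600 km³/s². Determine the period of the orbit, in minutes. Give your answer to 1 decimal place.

102.9 min

Semi-major axis a = 6371 + 905 = 7276 km. Period T = 2π√(a³/μ) = 2π√(7276³/398600) = 6176.6 s = 102.94 min.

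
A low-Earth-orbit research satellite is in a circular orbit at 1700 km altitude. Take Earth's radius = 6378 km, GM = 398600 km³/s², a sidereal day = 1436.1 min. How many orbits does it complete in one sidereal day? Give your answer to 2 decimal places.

Semi-major axis a = 6378 + 1700 = 8078 km. Period T = 2π√(a³/μ) = 2π√(8078³/398600) = 7225.5 s = 120.42 min.
Orbits per sidereal day = 86166 / 7225.5 = 11.925.

11.93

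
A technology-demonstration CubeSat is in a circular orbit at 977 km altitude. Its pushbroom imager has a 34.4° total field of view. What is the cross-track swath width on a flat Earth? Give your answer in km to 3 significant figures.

605 km

Half-angle = 34.4°/2 = 17.2°.
Swath width ≈ 2h·tan(θ/2) = 2 × 977 × tan(17.2°) = 604.9 km.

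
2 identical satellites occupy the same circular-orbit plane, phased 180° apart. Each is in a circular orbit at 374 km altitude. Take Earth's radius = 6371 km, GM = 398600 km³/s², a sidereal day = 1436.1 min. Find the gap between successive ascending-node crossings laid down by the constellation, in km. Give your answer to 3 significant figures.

Semi-major axis a = 6371 + 374 = 6745 km. Period T = 2π√(a³/μ) = 2π√(6745³/398600) = 5513.0 s = 91.88 min.
Single-satellite node shift = (5513.0/86166) × 360° = 23.03°.
With 2 satellites evenly phased, successive equator crossings are 23.03/2 = 11.517° apart.
That is 11.517 × 111.2 = 1281 km at the equator.

1280 km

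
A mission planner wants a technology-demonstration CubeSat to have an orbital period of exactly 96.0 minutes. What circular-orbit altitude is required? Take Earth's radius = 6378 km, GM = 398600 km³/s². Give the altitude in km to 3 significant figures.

T = 96.0 min = 5760.0 s.
From T = 2π√(a³/μ): a = (μ T²/4π²)^(1/3) = (398600 × 5760.0² / 4π²)^(1/3) = 6945 km.
Altitude h = a − R = 6945 − 6378 = 567 km.

567 km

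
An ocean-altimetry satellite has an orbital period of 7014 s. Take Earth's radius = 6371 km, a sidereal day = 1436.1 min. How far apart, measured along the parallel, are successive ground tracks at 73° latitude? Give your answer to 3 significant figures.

953 km

Node shift per orbit = (7014.0/86166) × 360° = 29.30°.
Equatorial spacing = 29.30 × 111.2 km/° = 3258 km.
At 73° latitude, spacing = 3258 × cos(73°) = 953 km.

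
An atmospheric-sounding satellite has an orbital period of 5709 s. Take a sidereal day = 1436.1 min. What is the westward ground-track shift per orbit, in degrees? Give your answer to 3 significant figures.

During one orbit Earth rotates (5709.0 / 86166) × 360° = 23.85°.

23.9°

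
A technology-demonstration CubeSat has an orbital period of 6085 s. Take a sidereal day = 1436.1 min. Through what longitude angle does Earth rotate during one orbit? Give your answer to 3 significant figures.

25.4°

During one orbit Earth rotates (6085.0 / 86166) × 360° = 25.42°.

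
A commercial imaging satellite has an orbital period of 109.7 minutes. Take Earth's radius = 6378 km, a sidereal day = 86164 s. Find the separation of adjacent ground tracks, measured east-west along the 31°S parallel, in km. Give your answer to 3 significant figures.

2620 km

T = 109.7 min = 6582.0 s.
Node shift per orbit = (6582.0/86164) × 360° = 27.50°.
Equatorial spacing = 27.50 × 111.3 km/° = 3061 km.
At 31° latitude, spacing = 3061 × cos(31°) = 2624 km.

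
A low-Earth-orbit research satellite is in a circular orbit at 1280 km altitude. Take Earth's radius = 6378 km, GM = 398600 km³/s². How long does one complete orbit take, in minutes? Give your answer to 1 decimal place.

Semi-major axis a = 6378 + 1280 = 7658 km. Period T = 2π√(a³/μ) = 2π√(7658³/398600) = 6669.4 s = 111.16 min.

111.2 min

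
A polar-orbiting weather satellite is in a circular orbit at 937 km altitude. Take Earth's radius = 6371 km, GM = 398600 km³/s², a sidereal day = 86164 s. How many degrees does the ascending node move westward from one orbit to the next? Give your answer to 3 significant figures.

26.0°

Semi-major axis a = 6371 + 937 = 7308 km. Period T = 2π√(a³/μ) = 2π√(7308³/398600) = 6217.4 s = 103.62 min.
During one orbit Earth rotates (6217.4 / 86164) × 360° = 25.98°.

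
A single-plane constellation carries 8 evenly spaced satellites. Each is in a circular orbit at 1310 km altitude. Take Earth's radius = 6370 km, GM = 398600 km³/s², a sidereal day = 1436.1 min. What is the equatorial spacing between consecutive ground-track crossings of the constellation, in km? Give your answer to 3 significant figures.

Semi-major axis a = 6370 + 1310 = 7680 km. Period T = 2π√(a³/μ) = 2π√(7680³/398600) = 6698.1 s = 111.64 min.
Single-satellite node shift = (6698.1/86166) × 360° = 27.98°.
With 8 satellites evenly phased, successive equator crossings are 27.98/8 = 3.498° apart.
That is 3.498 × 111.2 = 389 km at the equator.

389 km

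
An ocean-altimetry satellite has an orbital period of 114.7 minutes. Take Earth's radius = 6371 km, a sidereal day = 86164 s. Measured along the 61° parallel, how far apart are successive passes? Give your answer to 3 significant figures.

T = 114.7 min = 6882.0 s.
Node shift per orbit = (6882.0/86164) × 360° = 28.75°.
Equatorial spacing = 28.75 × 111.2 km/° = 3197 km.
At 61° latitude, spacing = 3197 × cos(61°) = 1550 km.

1550 km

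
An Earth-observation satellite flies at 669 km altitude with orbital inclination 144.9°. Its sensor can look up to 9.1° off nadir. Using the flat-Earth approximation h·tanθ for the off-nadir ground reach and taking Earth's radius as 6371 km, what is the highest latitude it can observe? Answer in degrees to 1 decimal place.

36.1°

Retrograde orbit: the ground track reaches ±(180° − i) = ±(180 − 144.9) = ±35.1°.
Sensor half-swath on the ground ≈ 669·tan(9.1°) = 107 km = 0.96° of latitude.
Maximum observable latitude ≈ 35.1 + 0.96 = 36.1°.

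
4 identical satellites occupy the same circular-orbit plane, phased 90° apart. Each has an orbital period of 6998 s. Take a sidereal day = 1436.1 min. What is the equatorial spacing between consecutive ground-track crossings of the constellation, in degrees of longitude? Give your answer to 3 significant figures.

7.31°

Single-satellite node shift = (6998.0/86166) × 360° = 29.24°.
With 4 satellites evenly phased, successive equator crossings are 29.24/4 = 7.309° apart.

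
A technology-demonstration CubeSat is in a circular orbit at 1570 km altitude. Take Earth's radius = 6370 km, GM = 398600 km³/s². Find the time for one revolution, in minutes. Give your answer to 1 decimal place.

117.4 min

Semi-major axis a = 6370 + 1570 = 7940 km. Period T = 2π√(a³/μ) = 2π√(7940³/398600) = 7041.1 s = 117.35 min.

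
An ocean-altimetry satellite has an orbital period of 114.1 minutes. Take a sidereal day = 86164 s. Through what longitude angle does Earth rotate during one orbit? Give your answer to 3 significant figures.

28.6°

T = 114.1 min = 6846.0 s.
During one orbit Earth rotates (6846.0 / 86164) × 360° = 28.60°.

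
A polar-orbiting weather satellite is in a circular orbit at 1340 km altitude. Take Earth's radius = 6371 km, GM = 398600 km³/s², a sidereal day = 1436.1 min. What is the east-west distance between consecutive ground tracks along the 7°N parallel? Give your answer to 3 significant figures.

Semi-major axis a = 6371 + 1340 = 7711 km. Period T = 2π√(a³/μ) = 2π√(7711³/398600) = 6738.7 s = 112.31 min.
Node shift per orbit = (6738.7/86166) × 360° = 28.15°.
Equatorial spacing = 28.15 × 111.2 km/° = 3131 km.
At 7° latitude, spacing = 3131 × cos(7°) = 3107 km.

3110 km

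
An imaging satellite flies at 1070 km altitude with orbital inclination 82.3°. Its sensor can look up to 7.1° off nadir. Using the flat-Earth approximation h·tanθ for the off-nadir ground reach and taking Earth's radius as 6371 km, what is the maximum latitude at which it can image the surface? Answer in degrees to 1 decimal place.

83.5°

For a prograde orbit the ground track reaches latitude ±i = ±82.3°.
Sensor half-swath on the ground ≈ 1070·tan(7.1°) = 133 km = 1.20° of latitude.
Maximum observable latitude ≈ 82.3 + 1.20 = 83.5°.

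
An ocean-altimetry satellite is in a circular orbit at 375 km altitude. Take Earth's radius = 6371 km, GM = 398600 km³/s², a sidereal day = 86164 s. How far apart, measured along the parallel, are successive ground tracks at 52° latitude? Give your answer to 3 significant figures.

1580 km

Semi-major axis a = 6371 + 375 = 6746 km. Period T = 2π√(a³/μ) = 2π√(6746³/398600) = 5514.2 s = 91.90 min.
Node shift per orbit = (5514.2/86164) × 360° = 23.04°.
Equatorial spacing = 23.04 × 111.2 km/° = 2562 km.
At 52° latitude, spacing = 2562 × cos(52°) = 1577 km.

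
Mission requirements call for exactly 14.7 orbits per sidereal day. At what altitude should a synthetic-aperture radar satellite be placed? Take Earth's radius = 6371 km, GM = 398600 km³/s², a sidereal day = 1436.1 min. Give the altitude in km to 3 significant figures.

Required period T = 86166 / 14.7 = 5861.6 s.
From T = 2π√(a³/μ): a = (μ T²/4π²)^(1/3) = (398600 × 5861.6² / 4π²)^(1/3) = 7026 km.
Altitude h = a − R = 7026 − 6371 = 655 km.

655 km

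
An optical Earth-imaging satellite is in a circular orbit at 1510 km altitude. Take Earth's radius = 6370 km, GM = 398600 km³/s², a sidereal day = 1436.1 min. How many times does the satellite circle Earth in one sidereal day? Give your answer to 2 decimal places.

Semi-major axis a = 6370 + 1510 = 7880 km. Period T = 2π√(a³/μ) = 2π√(7880³/398600) = 6961.5 s = 116.02 min.
Orbits per sidereal day = 86166 / 6961.5 = 12.378.

12.38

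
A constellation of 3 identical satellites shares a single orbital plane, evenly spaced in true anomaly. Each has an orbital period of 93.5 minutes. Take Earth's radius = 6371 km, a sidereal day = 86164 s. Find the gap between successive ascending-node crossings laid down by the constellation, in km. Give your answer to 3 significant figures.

869 km

T = 93.5 min = 5610.0 s.
Single-satellite node shift = (5610.0/86164) × 360° = 23.44°.
With 3 satellites evenly phased, successive equator crossings are 23.44/3 = 7.813° apart.
That is 7.813 × 111.2 = 869 km at the equator.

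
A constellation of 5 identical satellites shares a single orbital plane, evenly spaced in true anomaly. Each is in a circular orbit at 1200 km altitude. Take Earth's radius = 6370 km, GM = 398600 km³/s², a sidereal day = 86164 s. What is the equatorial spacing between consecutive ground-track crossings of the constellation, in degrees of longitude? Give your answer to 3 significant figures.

5.48°

Semi-major axis a = 6370 + 1200 = 7570 km. Period T = 2π√(a³/μ) = 2π√(7570³/398600) = 6554.7 s = 109.25 min.
Single-satellite node shift = (6554.7/86164) × 360° = 27.39°.
With 5 satellites evenly phased, successive equator crossings are 27.39/5 = 5.477° apart.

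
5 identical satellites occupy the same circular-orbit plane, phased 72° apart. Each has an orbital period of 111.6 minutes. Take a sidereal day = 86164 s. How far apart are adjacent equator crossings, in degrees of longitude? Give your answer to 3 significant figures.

5.60°

T = 111.6 min = 6696.0 s.
Single-satellite node shift = (6696.0/86164) × 360° = 27.98°.
With 5 satellites evenly phased, successive equator crossings are 27.98/5 = 5.595° apart.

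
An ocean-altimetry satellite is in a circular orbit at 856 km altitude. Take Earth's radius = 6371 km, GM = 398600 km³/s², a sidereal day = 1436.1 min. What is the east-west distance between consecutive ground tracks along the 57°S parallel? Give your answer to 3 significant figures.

1550 km

Semi-major axis a = 6371 + 856 = 7227 km. Period T = 2π√(a³/μ) = 2π√(7227³/398600) = 6114.3 s = 101.91 min.
Node shift per orbit = (6114.3/86166) × 360° = 25.55°.
Equatorial spacing = 25.55 × 111.2 km/° = 2841 km.
At 57° latitude, spacing = 2841 × cos(57°) = 1547 km.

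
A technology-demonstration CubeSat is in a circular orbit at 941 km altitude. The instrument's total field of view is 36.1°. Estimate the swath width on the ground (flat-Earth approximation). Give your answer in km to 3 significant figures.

613 km

Half-angle = 36.1°/2 = 18.05°.
Swath width ≈ 2h·tan(θ/2) = 2 × 941 × tan(18.05°) = 613.3 km.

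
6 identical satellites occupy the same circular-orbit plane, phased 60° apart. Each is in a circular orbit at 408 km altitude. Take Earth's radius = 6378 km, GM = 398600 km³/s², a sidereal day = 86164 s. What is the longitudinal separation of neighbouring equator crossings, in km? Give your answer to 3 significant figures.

431 km

Semi-major axis a = 6378 + 408 = 6786 km. Period T = 2π√(a³/μ) = 2π√(6786³/398600) = 5563.3 s = 92.72 min.
Single-satellite node shift = (5563.3/86164) × 360° = 23.24°.
With 6 satellites evenly phased, successive equator crossings are 23.24/6 = 3.874° apart.
That is 3.874 × 111.3 = 431 km at the equator.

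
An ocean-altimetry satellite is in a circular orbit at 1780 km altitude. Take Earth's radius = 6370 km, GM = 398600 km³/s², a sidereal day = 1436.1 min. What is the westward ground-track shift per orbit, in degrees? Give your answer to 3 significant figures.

30.6°

Semi-major axis a = 6370 + 1780 = 8150 km. Period T = 2π√(a³/μ) = 2π√(8150³/398600) = 7322.3 s = 122.04 min.
During one orbit Earth rotates (7322.3 / 86166) × 360° = 30.59°.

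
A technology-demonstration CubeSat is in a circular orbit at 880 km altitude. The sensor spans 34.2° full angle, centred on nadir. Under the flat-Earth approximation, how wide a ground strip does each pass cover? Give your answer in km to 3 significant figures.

Half-angle = 34.2°/2 = 17.1°.
Swath width ≈ 2h·tan(θ/2) = 2 × 880 × tan(17.1°) = 541.4 km.

541 km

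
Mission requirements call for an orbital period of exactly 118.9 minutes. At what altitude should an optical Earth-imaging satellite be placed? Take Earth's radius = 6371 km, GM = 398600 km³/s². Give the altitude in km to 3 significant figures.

T = 118.9 min = 7134.0 s.
From T = 2π√(a³/μ): a = (μ T²/4π²)^(1/3) = (398600 × 7134.0² / 4π²)^(1/3) = 8010 km.
Altitude h = a − R = 8010 − 6371 = 1639 km.

1640 km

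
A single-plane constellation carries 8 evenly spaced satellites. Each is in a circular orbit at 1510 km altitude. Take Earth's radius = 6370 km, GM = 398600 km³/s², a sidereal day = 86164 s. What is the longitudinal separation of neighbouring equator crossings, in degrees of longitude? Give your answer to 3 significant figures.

3.64°

Semi-major axis a = 6370 + 1510 = 7880 km. Period T = 2π√(a³/μ) = 2π√(7880³/398600) = 6961.5 s = 116.02 min.
Single-satellite node shift = (6961.5/86164) × 360° = 29.09°.
With 8 satellites evenly phased, successive equator crossings are 29.09/8 = 3.636° apart.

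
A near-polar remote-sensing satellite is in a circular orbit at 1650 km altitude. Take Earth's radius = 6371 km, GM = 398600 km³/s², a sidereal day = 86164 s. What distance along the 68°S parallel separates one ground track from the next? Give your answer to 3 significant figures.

Semi-major axis a = 6371 + 1650 = 8021 km. Period T = 2π√(a³/μ) = 2π√(8021³/398600) = 7149.1 s = 119.15 min.
Node shift per orbit = (7149.1/86164) × 360° = 29.87°.
Equatorial spacing = 29.87 × 111.2 km/° = 3321 km.
At 68° latitude, spacing = 3321 × cos(68°) = 1244 km.

1240 km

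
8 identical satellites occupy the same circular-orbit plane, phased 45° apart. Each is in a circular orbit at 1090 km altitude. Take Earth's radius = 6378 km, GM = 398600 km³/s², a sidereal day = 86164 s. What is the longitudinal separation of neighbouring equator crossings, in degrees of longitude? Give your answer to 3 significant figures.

Semi-major axis a = 6378 + 1090 = 7468 km. Period T = 2π√(a³/μ) = 2π√(7468³/398600) = 6422.7 s = 107.05 min.
Single-satellite node shift = (6422.7/86164) × 360° = 26.83°.
With 8 satellites evenly phased, successive equator crossings are 26.83/8 = 3.354° apart.

3.35°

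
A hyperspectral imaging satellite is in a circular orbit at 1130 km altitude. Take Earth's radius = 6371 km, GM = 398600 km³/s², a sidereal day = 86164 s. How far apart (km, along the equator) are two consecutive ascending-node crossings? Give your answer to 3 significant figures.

3000 km

Semi-major axis a = 6371 + 1130 = 7501 km. Period T = 2π√(a³/μ) = 2π√(7501³/398600) = 6465.3 s = 107.76 min.
During one orbit Earth rotates (6465.3 / 86164) × 360° = 27.01°.
At the equator that is 27.01° × (2π·6371/360) km/° = 27.01 × 111.2 = 3004 km.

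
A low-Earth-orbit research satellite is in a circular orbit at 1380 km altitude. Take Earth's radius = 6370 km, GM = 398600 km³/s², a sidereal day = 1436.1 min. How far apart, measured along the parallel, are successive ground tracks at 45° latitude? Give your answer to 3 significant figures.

2230 km

Semi-major axis a = 6370 + 1380 = 7750 km. Period T = 2π√(a³/μ) = 2π√(7750³/398600) = 6789.9 s = 113.17 min.
Node shift per orbit = (6789.9/86166) × 360° = 28.37°.
Equatorial spacing = 28.37 × 111.2 km/° = 3154 km.
At 45° latitude, spacing = 3154 × cos(45°) = 2230 km.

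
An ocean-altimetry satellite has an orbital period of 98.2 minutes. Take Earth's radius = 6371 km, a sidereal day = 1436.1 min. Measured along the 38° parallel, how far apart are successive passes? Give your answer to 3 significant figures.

2160 km

T = 98.2 min = 5892.0 s.
Node shift per orbit = (5892.0/86166) × 360° = 24.62°.
Equatorial spacing = 24.62 × 111.2 km/° = 2737 km.
At 38° latitude, spacing = 2737 × cos(38°) = 2157 km.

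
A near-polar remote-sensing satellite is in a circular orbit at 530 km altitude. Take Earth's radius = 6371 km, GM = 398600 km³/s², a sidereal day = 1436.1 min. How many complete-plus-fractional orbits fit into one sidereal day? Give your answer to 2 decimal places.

15.10

Semi-major axis a = 6371 + 530 = 6901 km. Period T = 2π√(a³/μ) = 2π√(6901³/398600) = 5705.3 s = 95.09 min.
Orbits per sidereal day = 86166 / 5705.3 = 15.103.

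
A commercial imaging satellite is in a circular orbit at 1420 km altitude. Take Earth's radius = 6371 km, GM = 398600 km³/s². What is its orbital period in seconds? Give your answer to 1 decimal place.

Semi-major axis a = 6371 + 1420 = 7791 km. Period T = 2π√(a³/μ) = 2π√(7791³/398600) = 6843.9 s = 114.06 min.

6843.9 seconds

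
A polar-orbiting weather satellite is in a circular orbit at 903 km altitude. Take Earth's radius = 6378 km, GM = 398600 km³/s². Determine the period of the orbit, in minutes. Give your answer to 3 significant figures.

103 min

Semi-major axis a = 6378 + 903 = 7281 km. Period T = 2π√(a³/μ) = 2π√(7281³/398600) = 6183.0 s = 103.05 min.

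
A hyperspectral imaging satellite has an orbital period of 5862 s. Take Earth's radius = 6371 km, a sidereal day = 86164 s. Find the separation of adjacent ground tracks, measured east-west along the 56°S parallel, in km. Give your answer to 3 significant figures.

1520 km

Node shift per orbit = (5862.0/86164) × 360° = 24.49°.
Equatorial spacing = 24.49 × 111.2 km/° = 2723 km.
At 56° latitude, spacing = 2723 × cos(56°) = 1523 km.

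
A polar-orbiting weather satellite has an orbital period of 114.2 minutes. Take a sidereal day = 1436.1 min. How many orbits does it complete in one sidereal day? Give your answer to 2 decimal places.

T = 114.2 min = 6852.0 s.
Orbits per sidereal day = 86166 / 6852.0 = 12.575.

12.58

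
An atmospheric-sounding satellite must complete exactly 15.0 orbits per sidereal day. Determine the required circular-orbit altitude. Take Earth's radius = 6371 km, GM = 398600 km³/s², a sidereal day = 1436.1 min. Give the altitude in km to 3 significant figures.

Required period T = 86166 / 15.0 = 5744.4 s.
From T = 2π√(a³/μ): a = (μ T²/4π²)^(1/3) = (398600 × 5744.4² / 4π²)^(1/3) = 6932 km.
Altitude h = a − R = 6932 − 6371 = 561 km.

561 km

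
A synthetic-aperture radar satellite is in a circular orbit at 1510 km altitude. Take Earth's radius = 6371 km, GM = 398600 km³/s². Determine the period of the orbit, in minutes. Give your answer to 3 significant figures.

Semi-major axis a = 6371 + 1510 = 7881 km. Period T = 2π√(a³/μ) = 2π√(7881³/398600) = 6962.8 s = 116.05 min.

116 min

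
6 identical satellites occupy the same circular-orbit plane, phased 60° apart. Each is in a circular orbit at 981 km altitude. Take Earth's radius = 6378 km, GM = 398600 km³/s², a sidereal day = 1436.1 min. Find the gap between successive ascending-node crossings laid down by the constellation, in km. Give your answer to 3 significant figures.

Semi-major axis a = 6378 + 981 = 7359 km. Period T = 2π√(a³/μ) = 2π√(7359³/398600) = 6282.6 s = 104.71 min.
Single-satellite node shift = (6282.6/86166) × 360° = 26.25°.
With 6 satellites evenly phased, successive equator crossings are 26.25/6 = 4.375° apart.
That is 4.375 × 111.3 = 487 km at the equator.

487 km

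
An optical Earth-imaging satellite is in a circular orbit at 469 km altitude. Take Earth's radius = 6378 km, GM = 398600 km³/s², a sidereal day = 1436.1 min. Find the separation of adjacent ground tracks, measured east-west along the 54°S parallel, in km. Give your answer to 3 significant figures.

1540 km

Semi-major axis a = 6378 + 469 = 6847 km. Period T = 2π√(a³/μ) = 2π√(6847³/398600) = 5638.5 s = 93.97 min.
Node shift per orbit = (5638.5/86166) × 360° = 23.56°.
Equatorial spacing = 23.56 × 111.3 km/° = 2622 km.
At 54° latitude, spacing = 2622 × cos(54°) = 1541 km.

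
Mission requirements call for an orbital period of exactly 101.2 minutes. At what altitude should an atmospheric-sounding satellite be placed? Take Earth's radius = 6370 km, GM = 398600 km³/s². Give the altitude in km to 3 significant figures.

824 km

T = 101.2 min = 6072.0 s.
From T = 2π√(a³/μ): a = (μ T²/4π²)^(1/3) = (398600 × 6072.0² / 4π²)^(1/3) = 7194 km.
Altitude h = a − R = 7194 − 6370 = 824 km.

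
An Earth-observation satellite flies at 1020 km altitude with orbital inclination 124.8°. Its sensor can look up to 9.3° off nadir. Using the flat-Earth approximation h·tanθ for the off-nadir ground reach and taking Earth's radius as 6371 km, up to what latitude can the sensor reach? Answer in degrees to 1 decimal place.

56.7°

Retrograde orbit: the ground track reaches ±(180° − i) = ±(180 − 124.8) = ±55.2°.
Sensor half-swath on the ground ≈ 1020·tan(9.3°) = 167 km = 1.50° of latitude.
Maximum observable latitude ≈ 55.2 + 1.50 = 56.7°.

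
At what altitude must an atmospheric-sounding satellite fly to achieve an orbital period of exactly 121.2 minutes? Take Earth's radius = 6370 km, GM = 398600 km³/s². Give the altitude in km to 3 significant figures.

1740 km

T = 121.2 min = 7272.0 s.
From T = 2π√(a³/μ): a = (μ T²/4π²)^(1/3) = (398600 × 7272.0² / 4π²)^(1/3) = 8113 km.
Altitude h = a − R = 8113 − 6370 = 1743 km.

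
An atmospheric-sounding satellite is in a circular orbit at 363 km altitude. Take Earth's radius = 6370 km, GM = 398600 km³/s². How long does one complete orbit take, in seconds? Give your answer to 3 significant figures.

5500 seconds

Semi-major axis a = 6370 + 363 = 6733 km. Period T = 2π√(a³/μ) = 2π√(6733³/398600) = 5498.2 s = 91.64 min.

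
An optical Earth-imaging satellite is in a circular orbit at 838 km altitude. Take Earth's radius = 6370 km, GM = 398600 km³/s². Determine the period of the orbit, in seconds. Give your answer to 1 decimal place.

6090.2 seconds

Semi-major axis a = 6370 + 838 = 7208 km. Period T = 2π√(a³/μ) = 2π√(7208³/398600) = 6090.2 s = 101.50 min.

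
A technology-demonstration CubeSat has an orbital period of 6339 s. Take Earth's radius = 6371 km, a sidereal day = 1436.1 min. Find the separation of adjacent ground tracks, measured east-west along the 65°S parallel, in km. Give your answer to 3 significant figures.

Node shift per orbit = (6339.0/86166) × 360° = 26.48°.
Equatorial spacing = 26.48 × 111.2 km/° = 2945 km.
At 65° latitude, spacing = 2945 × cos(65°) = 1245 km.

1240 km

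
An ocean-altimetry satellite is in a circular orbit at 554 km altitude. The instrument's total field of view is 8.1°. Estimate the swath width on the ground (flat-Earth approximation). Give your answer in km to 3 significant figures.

78.5 km

Half-angle = 8.1°/2 = 4.05°.
Swath width ≈ 2h·tan(θ/2) = 2 × 554 × tan(4.05°) = 78.5 km.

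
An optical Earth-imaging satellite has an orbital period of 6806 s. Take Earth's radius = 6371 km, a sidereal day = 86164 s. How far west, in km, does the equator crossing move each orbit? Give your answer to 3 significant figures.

During one orbit Earth rotates (6806.0 / 86164) × 360° = 28.44°.
At the equator that is 28.44° × (2π·6371/360) km/° = 28.44 × 111.2 = 3162 km.

3160 km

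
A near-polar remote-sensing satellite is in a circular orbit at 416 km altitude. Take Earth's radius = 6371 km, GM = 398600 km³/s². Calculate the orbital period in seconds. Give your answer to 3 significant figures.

Semi-major axis a = 6371 + 416 = 6787 km. Period T = 2π√(a³/μ) = 2π√(6787³/398600) = 5564.5 s = 92.74 min.

5560 seconds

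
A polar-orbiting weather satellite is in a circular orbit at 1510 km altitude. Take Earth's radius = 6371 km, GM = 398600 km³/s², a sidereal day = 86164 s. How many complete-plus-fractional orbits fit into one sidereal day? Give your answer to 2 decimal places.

12.37

Semi-major axis a = 6371 + 1510 = 7881 km. Period T = 2π√(a³/μ) = 2π√(7881³/398600) = 6962.8 s = 116.05 min.
Orbits per sidereal day = 86164 / 6962.8 = 12.375.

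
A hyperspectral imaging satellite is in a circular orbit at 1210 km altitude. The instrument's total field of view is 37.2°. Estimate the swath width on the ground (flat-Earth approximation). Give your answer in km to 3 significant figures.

Half-angle = 37.2°/2 = 18.6°.
Swath width ≈ 2h·tan(θ/2) = 2 × 1210 × tan(18.6°) = 814.4 km.

814 km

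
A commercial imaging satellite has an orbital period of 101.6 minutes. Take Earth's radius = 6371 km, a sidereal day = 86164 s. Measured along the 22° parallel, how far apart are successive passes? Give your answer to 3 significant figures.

2630 km

T = 101.6 min = 6096.0 s.
Node shift per orbit = (6096.0/86164) × 360° = 25.47°.
Equatorial spacing = 25.47 × 111.2 km/° = 2832 km.
At 22° latitude, spacing = 2832 × cos(22°) = 2626 km.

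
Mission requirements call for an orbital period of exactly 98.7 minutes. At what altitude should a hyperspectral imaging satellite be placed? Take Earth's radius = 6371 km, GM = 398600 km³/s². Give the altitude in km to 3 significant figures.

704 km

T = 98.7 min = 5922.0 s.
From T = 2π√(a³/μ): a = (μ T²/4π²)^(1/3) = (398600 × 5922.0² / 4π²)^(1/3) = 7075 km.
Altitude h = a − R = 7075 − 6371 = 704 km.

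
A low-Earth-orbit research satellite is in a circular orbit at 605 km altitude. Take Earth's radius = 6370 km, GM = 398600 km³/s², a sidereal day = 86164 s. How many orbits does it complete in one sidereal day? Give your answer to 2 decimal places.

Semi-major axis a = 6370 + 605 = 6975 km. Period T = 2π√(a³/μ) = 2π√(6975³/398600) = 5797.3 s = 96.62 min.
Orbits per sidereal day = 86164 / 5797.3 = 14.863.

14.86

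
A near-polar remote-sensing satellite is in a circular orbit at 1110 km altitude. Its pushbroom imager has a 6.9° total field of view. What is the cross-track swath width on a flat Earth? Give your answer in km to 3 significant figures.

134 km

Half-angle = 6.9°/2 = 3.45°.
Swath width ≈ 2h·tan(θ/2) = 2 × 1110 × tan(3.45°) = 133.8 km.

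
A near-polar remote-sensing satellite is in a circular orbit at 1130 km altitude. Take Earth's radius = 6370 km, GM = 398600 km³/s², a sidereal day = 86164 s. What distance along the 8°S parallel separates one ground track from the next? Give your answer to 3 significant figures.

2970 km

Semi-major axis a = 6370 + 1130 = 7500 km. Period T = 2π√(a³/μ) = 2π√(7500³/398600) = 6464.0 s = 107.73 min.
Node shift per orbit = (6464.0/86164) × 360° = 27.01°.
Equatorial spacing = 27.01 × 111.2 km/° = 3003 km.
At 8° latitude, spacing = 3003 × cos(8°) = 2973 km.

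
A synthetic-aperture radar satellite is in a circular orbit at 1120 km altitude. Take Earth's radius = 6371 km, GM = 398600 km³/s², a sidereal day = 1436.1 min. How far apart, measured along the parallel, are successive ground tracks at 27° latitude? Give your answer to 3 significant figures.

Semi-major axis a = 6371 + 1120 = 7491 km. Period T = 2π√(a³/μ) = 2π√(7491³/398600) = 6452.4 s = 107.54 min.
Node shift per orbit = (6452.4/86166) × 360° = 26.96°.
Equatorial spacing = 26.96 × 111.2 km/° = 2998 km.
At 27° latitude, spacing = 2998 × cos(27°) = 2671 km.

2670 km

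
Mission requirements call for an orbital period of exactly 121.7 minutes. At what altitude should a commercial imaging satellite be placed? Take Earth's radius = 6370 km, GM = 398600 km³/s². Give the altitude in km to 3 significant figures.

T = 121.7 min = 7302.0 s.
From T = 2π√(a³/μ): a = (μ T²/4π²)^(1/3) = (398600 × 7302.0² / 4π²)^(1/3) = 8135 km.
Altitude h = a − R = 8135 − 6370 = 1765 km.

1760 km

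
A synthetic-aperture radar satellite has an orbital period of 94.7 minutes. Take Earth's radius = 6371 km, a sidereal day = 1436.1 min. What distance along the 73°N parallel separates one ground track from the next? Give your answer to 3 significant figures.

772 km

T = 94.7 min = 5682.0 s.
Node shift per orbit = (5682.0/86166) × 360° = 23.74°.
Equatorial spacing = 23.74 × 111.2 km/° = 2640 km.
At 73° latitude, spacing = 2640 × cos(73°) = 772 km.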